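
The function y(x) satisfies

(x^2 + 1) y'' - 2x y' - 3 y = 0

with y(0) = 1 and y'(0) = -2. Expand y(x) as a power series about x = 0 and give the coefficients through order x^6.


Ansatz: y(x) = sum_{n>=0} a_n x^n, so y'(x) = sum_{n>=1} n a_n x^(n-1) and y''(x) = sum_{n>=2} n(n-1) a_n x^(n-2).
Substitute into P(x) y'' + Q(x) y' + R(x) y = 0 with P(x) = x^2 + 1, Q(x) = -2x, R(x) = -3, and match powers of x.
Initial conditions: a_0 = 1, a_1 = -2.
Setting the coefficient of each power of x to zero and solving order by order (substituting the coefficients already found):
  x^0: 2 a_2 - 3 a_0 = 0  ->  2 a_2 = 3 a_0 = 3  ->  a_2 = 3/2
  x^1: 6 a_3 - 5 a_1 = 0  ->  6 a_3 = 5 a_1 = -10  ->  a_3 = -5/3
  x^2: 12 a_4 - 5 a_2 = 0  ->  12 a_4 = 5 a_2 = 15/2  ->  a_4 = 5/8
  x^3: 20 a_5 - 3 a_3 = 0  ->  20 a_5 = 3 a_3 = -5  ->  a_5 = -1/4
  x^4: 30 a_6 + a_4 = 0  ->  30 a_6 = -a_4 = -5/8  ->  a_6 = -1/48
Truncated series: y(x) = 1 - 2 x + (3/2) x^2 - (5/3) x^3 + (5/8) x^4 - (1/4) x^5 - (1/48) x^6 + O(x^7).

a_0 = 1; a_1 = -2; a_2 = 3/2; a_3 = -5/3; a_4 = 5/8; a_5 = -1/4; a_6 = -1/48


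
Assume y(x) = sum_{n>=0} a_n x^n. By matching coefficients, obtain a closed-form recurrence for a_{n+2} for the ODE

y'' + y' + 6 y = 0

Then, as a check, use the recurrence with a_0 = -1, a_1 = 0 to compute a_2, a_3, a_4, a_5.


Substitute y = sum_n a_n x^n.
y''(x) has coefficient (n+2)(n+1) a_{n+2} at x^n;
y'(x) has coefficient (n+1) a_{n+1} at x^n;
6 y(x) has coefficient 6 a_n at x^n.
Matching x^n: (n+2)(n+1) a_{n+2} + (n+1) a_{n+1} + 6 a_n = 0.
Thus a_{n+2} = [-(n+1) a_{n+1} - 6 a_n] / ((n+1)(n+2)).

Check with a_0 = -1, a_1 = 0 (apply the recurrence for n = 0, 1, 2, 3): a_0 = -1, a_1 = 0, a_2 = 3, a_3 = -1, a_4 = -5/4, a_5 = 11/20.

a_(n+2) = [-(n+1) a_(n+1) - 6 a_n] / ((n+1)(n+2)); check: a_0 = -1, a_1 = 0, a_2 = 3, a_3 = -1, a_4 = -5/4, a_5 = 11/20


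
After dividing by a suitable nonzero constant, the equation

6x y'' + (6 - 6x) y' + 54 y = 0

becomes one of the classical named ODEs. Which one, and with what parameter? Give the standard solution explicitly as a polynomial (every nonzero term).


All three coefficients share the factor 6; dividing through by 6 gives  x y'' + (1 - x) y' + 9 y = 0.
This matches the Laguerre equation x y'' + (1 - x) y' + n y = 0 with n = 9; the polynomial solution is L_9(x).
With y = sum_k a_k x^k, matching x^k gives (k+1)k a_{k+1} + (k+1) a_{k+1} - k a_k + n a_k = 0, i.e. (k+1)^2 a_{k+1} = (k - n) a_k = (k - 9) a_k. The right side vanishes at k = 9, so the series terminates at degree 9.
Standard normalization L_n(0) = 1 gives a_0 = 1. Work upward with a_{k+1} = (k - 9) a_k / (k+1)^2:
  a_1 = (0 - 9)(1) / 1^2 = -9/1 = -9
  a_2 = (1 - 9)(-9) / 2^2 = 72/4 = 18
  a_3 = (2 - 9)(18) / 3^2 = -126/9 = -14
  a_4 = (3 - 9)(-14) / 4^2 = 84/16 = 21/4
  a_5 = (4 - 9)(21/4) / 5^2 = (-105/4)/25 = -21/20
  a_6 = (5 - 9)(-21/20) / 6^2 = (21/5)/36 = 7/60
  a_7 = (6 - 9)(7/60) / 7^2 = (-7/20)/49 = -1/140
  a_8 = (7 - 9)(-1/140) / 8^2 = (1/70)/64 = 1/4480
  a_9 = (8 - 9)(1/4480) / 9^2 = (-1/4480)/81 = -1/362880
Hence L_9(x) = -x^9/362880 + x^8/4480 - x^7/140 + 7 x^6/60 - 21 x^5/20 + 21 x^4/4 - 14 x^3 + 18 x^2 - 9 x + 1.

L_9(x); series = -x^9/362880 + x^8/4480 - x^7/140 + 7 x^6/60 - 21 x^5/20 + 21 x^4/4 - 14 x^3 + 18 x^2 - 9 x + 1


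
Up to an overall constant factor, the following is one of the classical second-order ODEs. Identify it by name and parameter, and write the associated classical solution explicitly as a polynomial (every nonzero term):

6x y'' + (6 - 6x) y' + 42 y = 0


All three coefficients share the factor 6; dividing through by 6 gives  x y'' + (1 - x) y' + 7 y = 0.
This matches the Laguerre equation x y'' + (1 - x) y' + n y = 0 with n = 7; the polynomial solution is L_7(x).
With y = sum_k a_k x^k, matching x^k gives (k+1)k a_{k+1} + (k+1) a_{k+1} - k a_k + n a_k = 0, i.e. (k+1)^2 a_{k+1} = (k - n) a_k = (k - 7) a_k. The right side vanishes at k = 7, so the series terminates at degree 7.
Standard normalization L_n(0) = 1 gives a_0 = 1. Work upward with a_{k+1} = (k - 7) a_k / (k+1)^2:
  a_1 = (0 - 7)(1) / 1^2 = -7/1 = -7
  a_2 = (1 - 7)(-7) / 2^2 = 42/4 = 21/2
  a_3 = (2 - 7)(21/2) / 3^2 = (-105/2)/9 = -35/6
  a_4 = (3 - 7)(-35/6) / 4^2 = (70/3)/16 = 35/24
  a_5 = (4 - 7)(35/24) / 5^2 = (-35/8)/25 = -7/40
  a_6 = (5 - 7)(-7/40) / 6^2 = (7/20)/36 = 7/720
  a_7 = (6 - 7)(7/720) / 7^2 = (-7/720)/49 = -1/5040
Hence L_7(x) = -x^7/5040 + 7 x^6/720 - 7 x^5/40 + 35 x^4/24 - 35 x^3/6 + 21 x^2/2 - 7 x + 1.

L_7(x); series = -x^7/5040 + 7 x^6/720 - 7 x^5/40 + 35 x^4/24 - 35 x^3/6 + 21 x^2/2 - 7 x + 1


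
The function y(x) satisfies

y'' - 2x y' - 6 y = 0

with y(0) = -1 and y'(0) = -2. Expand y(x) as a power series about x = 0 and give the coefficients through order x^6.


Ansatz: y(x) = sum_{n>=0} a_n x^n, so y'(x) = sum_{n>=1} n a_n x^(n-1) and y''(x) = sum_{n>=2} n(n-1) a_n x^(n-2).
Substitute into P(x) y'' + Q(x) y' + R(x) y = 0 with P(x) = 1, Q(x) = -2x, R(x) = -6, and match powers of x.
Initial conditions: a_0 = -1, a_1 = -2.
Setting the coefficient of each power of x to zero and solving order by order (substituting the coefficients already found):
  x^0: 2 a_2 - 6 a_0 = 0  ->  2 a_2 = 6 a_0 = -6  ->  a_2 = -3
  x^1: 6 a_3 - 8 a_1 = 0  ->  6 a_3 = 8 a_1 = -16  ->  a_3 = -8/3
  x^2: 12 a_4 - 10 a_2 = 0  ->  12 a_4 = 10 a_2 = -30  ->  a_4 = -5/2
  x^3: 20 a_5 - 12 a_3 = 0  ->  20 a_5 = 12 a_3 = -32  ->  a_5 = -8/5
  x^4: 30 a_6 - 14 a_4 = 0  ->  30 a_6 = 14 a_4 = -35  ->  a_6 = -7/6
Truncated series: y(x) = -1 - 2 x - 3 x^2 - (8/3) x^3 - (5/2) x^4 - (8/5) x^5 - (7/6) x^6 + O(x^7).

a_0 = -1; a_1 = -2; a_2 = -3; a_3 = -8/3; a_4 = -5/2; a_5 = -8/5; a_6 = -7/6


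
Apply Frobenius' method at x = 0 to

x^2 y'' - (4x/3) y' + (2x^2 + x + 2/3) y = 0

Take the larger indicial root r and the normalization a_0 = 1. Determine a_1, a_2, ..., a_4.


Write in Frobenius form y'' + (p(x)/x) y' + (q(x)/x^2) y = 0:
  p(x) = -4/3,  q(x) = 2x^2 + x + 2/3.
Indicial equation: r(r-1) + (-4/3) r + (2/3) = 0 -> roots r_1 = 2, r_2 = 1/3.
Take r = r_1 = 2. Let y(x) = x^r sum_{n>=0} a_n x^n with a_0 = 1.
Substitute y = x^r sum a_n x^n and match x^{r+n}. The recurrence is
  D(n) a_n + 1 a_{n-1} + 2 a_{n-2} = 0,  where D(n) = (r+n)(r+n-1) + (-4/3)(r+n) + (2/3).
  a_n = [-1 a_{n-1} - 2 a_{n-2}] / D(n).
Since the indicial polynomial factors as (r - r_1)(r - r_2), D(n) = (r_1 + n - r_1)(r_1 + n - r_2) = n(n + 5/3).
Evaluating step by step (a_0 = 1):
  n = 1: D(1) = 1(1 + 5/3) = 8/3; numerator = -1(1) = -1; a_1 = (-1)/(8/3) = -3/8
  n = 2: D(2) = 2(2 + 5/3) = 22/3; numerator = -1(-3/8) - 2(1) = -13/8; a_2 = (-13/8)/(22/3) = -39/176
  n = 3: D(3) = 3(3 + 5/3) = 14; numerator = -1(-39/176) - 2(-3/8) = 171/176; a_3 = (171/176)/(14) = 171/2464
  n = 4: D(4) = 4(4 + 5/3) = 68/3; numerator = -1(171/2464) - 2(-39/176) = 921/2464; a_4 = (921/2464)/(68/3) = 2763/167552

r = 2; a_0 = 1; a_1 = -3/8; a_2 = -39/176; a_3 = 171/2464; a_4 = 2763/167552


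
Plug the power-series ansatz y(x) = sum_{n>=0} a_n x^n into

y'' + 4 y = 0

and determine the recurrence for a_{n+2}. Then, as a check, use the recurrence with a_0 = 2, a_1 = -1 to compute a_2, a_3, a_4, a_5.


Substitute y = sum_n a_n x^n into y'' + (const) y = 0.
y''(x) = sum_{n>=0} (n+2)(n+1) a_{n+2} x^n.
The ODE becomes sum_n [(n+2)(n+1) a_{n+2} + 4 a_n] x^n = 0.
Setting each coefficient to zero gives the recurrence:
  (n+2)(n+1) a_{n+2} + 4 a_n = 0,
  a_{n+2} = -4 / ((n+1)(n+2)) a_n.

Check with a_0 = 2, a_1 = -1 (apply the recurrence for n = 0, 1, 2, 3): a_0 = 2, a_1 = -1, a_2 = -4, a_3 = 2/3, a_4 = 4/3, a_5 = -2/15.

a_{n+2} = -4/((n+1)(n+2)) * a_n; check: a_0 = 2, a_1 = -1, a_2 = -4, a_3 = 2/3, a_4 = 4/3, a_5 = -2/15


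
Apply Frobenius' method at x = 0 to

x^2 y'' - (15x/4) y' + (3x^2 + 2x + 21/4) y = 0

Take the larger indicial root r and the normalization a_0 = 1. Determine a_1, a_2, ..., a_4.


Write in Frobenius form y'' + (p(x)/x) y' + (q(x)/x^2) y = 0:
  p(x) = -15/4,  q(x) = 3x^2 + 2x + 21/4.
Indicial equation: r(r-1) + (-15/4) r + (21/4) = 0 -> roots r_1 = 3, r_2 = 7/4.
Take r = r_1 = 3. Let y(x) = x^r sum_{n>=0} a_n x^n with a_0 = 1.
Substitute y = x^r sum a_n x^n and match x^{r+n}. The recurrence is
  D(n) a_n + 2 a_{n-1} + 3 a_{n-2} = 0,  where D(n) = (r+n)(r+n-1) + (-15/4)(r+n) + (21/4).
  a_n = [-2 a_{n-1} - 3 a_{n-2}] / D(n).
Since the indicial polynomial factors as (r - r_1)(r - r_2), D(n) = (r_1 + n - r_1)(r_1 + n - r_2) = n(n + 5/4).
Evaluating step by step (a_0 = 1):
  n = 1: D(1) = 1(1 + 5/4) = 9/4; numerator = -2(1) = -2; a_1 = (-2)/(9/4) = -8/9
  n = 2: D(2) = 2(2 + 5/4) = 13/2; numerator = -2(-8/9) - 3(1) = -11/9; a_2 = (-11/9)/(13/2) = -22/117
  n = 3: D(3) = 3(3 + 5/4) = 51/4; numerator = -2(-22/117) - 3(-8/9) = 356/117; a_3 = (356/117)/(51/4) = 1424/5967
  n = 4: D(4) = 4(4 + 5/4) = 21; numerator = -2(1424/5967) - 3(-22/117) = 518/5967; a_4 = (518/5967)/(21) = 74/17901

r = 3; a_0 = 1; a_1 = -8/9; a_2 = -22/117; a_3 = 1424/5967; a_4 = 74/17901


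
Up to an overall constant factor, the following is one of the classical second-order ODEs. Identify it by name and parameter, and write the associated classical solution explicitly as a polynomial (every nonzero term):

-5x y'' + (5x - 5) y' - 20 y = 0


All three coefficients share the factor -5; dividing through by -5 gives  x y'' + (1 - x) y' + 4 y = 0.
This matches the Laguerre equation x y'' + (1 - x) y' + n y = 0 with n = 4; the polynomial solution is L_4(x).
With y = sum_k a_k x^k, matching x^k gives (k+1)k a_{k+1} + (k+1) a_{k+1} - k a_k + n a_k = 0, i.e. (k+1)^2 a_{k+1} = (k - n) a_k = (k - 4) a_k. The right side vanishes at k = 4, so the series terminates at degree 4.
Standard normalization L_n(0) = 1 gives a_0 = 1. Work upward with a_{k+1} = (k - 4) a_k / (k+1)^2:
  a_1 = (0 - 4)(1) / 1^2 = -4/1 = -4
  a_2 = (1 - 4)(-4) / 2^2 = 12/4 = 3
  a_3 = (2 - 4)(3) / 3^2 = -6/9 = -2/3
  a_4 = (3 - 4)(-2/3) / 4^2 = (2/3)/16 = 1/24
Hence L_4(x) = x^4/24 - 2 x^3/3 + 3 x^2 - 4 x + 1.

L_4(x); series = x^4/24 - 2 x^3/3 + 3 x^2 - 4 x + 1


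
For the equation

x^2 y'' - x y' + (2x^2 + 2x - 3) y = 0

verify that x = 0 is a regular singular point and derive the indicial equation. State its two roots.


Divide by x^2 to reach normal form y'' + P_1(x) y' + P_2(x) y = 0 with P_1(x) = -1/x and P_2(x) = 2 + 2/x - 3/x^2.
x = 0 is a singular point because the y'-coefficient -1/x has a pole at x = 0 and the y-coefficient 2 + 2/x - 3/x^2 has a pole at x = 0.
It is a regular singular point because x P_1(x) = p(x) = -1 and x^2 P_2(x) = q(x) = 2x^2 + 2x - 3 are polynomials, hence analytic at x = 0.
p(0) = -1,  q(0) = -3.
Indicial equation: r(r-1) + p(0) r + q(0) = 0, i.e. r^2 + (p(0) - 1) r + q(0) = 0, i.e. r^2 - 2 r - 3 = 0.
Discriminant: (-2)^2 - 4(-3) = 16, so r = (2 ± 4)/2.
Solving: r_1 = 3, r_2 = -1.

indicial: r^2 - 2 r - 3 = 0; roots r_1 = 3, r_2 = -1


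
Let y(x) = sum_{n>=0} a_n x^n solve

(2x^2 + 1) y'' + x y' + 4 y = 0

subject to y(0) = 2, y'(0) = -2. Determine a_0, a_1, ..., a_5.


Ansatz: y(x) = sum_{n>=0} a_n x^n, so y'(x) = sum_{n>=1} n a_n x^(n-1) and y''(x) = sum_{n>=2} n(n-1) a_n x^(n-2).
Substitute into P(x) y'' + Q(x) y' + R(x) y = 0 with P(x) = 2x^2 + 1, Q(x) = x, R(x) = 4, and match powers of x.
Initial conditions: a_0 = 2, a_1 = -2.
Setting the coefficient of each power of x to zero and solving order by order (substituting the coefficients already found):
  x^0: 2 a_2 + 4 a_0 = 0  ->  2 a_2 = -4 a_0 = -8  ->  a_2 = -4
  x^1: 6 a_3 + 5 a_1 = 0  ->  6 a_3 = -5 a_1 = 10  ->  a_3 = 5/3
  x^2: 12 a_4 + 10 a_2 = 0  ->  12 a_4 = -10 a_2 = 40  ->  a_4 = 10/3
  x^3: 20 a_5 + 19 a_3 = 0  ->  20 a_5 = -19 a_3 = -95/3  ->  a_5 = -19/12
Truncated series: y(x) = 2 - 2 x - 4 x^2 + (5/3) x^3 + (10/3) x^4 - (19/12) x^5 + O(x^6).

a_0 = 2; a_1 = -2; a_2 = -4; a_3 = 5/3; a_4 = 10/3; a_5 = -19/12


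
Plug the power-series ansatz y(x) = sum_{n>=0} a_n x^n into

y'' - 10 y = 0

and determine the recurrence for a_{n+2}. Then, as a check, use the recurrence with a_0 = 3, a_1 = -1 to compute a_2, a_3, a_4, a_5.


Substitute y = sum_n a_n x^n into y'' + (const) y = 0.
y''(x) = sum_{n>=0} (n+2)(n+1) a_{n+2} x^n.
The ODE becomes sum_n [(n+2)(n+1) a_{n+2} - 10 a_n] x^n = 0.
Setting each coefficient to zero gives the recurrence:
  (n+2)(n+1) a_{n+2} - 10 a_n = 0,
  a_{n+2} = 10 / ((n+1)(n+2)) a_n.

Check with a_0 = 3, a_1 = -1 (apply the recurrence for n = 0, 1, 2, 3): a_0 = 3, a_1 = -1, a_2 = 15, a_3 = -5/3, a_4 = 25/2, a_5 = -5/6.

a_{n+2} = 10/((n+1)(n+2)) * a_n; check: a_0 = 3, a_1 = -1, a_2 = 15, a_3 = -5/3, a_4 = 25/2, a_5 = -5/6


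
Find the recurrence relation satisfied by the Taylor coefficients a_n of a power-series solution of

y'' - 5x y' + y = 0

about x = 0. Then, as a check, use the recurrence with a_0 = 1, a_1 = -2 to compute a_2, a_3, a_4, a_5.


Substitute y = sum_n a_n x^n.
y''(x) has coefficient (n+2)(n+1) a_{n+2} at x^n;
-5 x y'(x) has coefficient -5 n a_n at x^n (shift);
y(x) has coefficient 1 a_n at x^n.
Matching x^n: (n+2)(n+1) a_{n+2} + (-5n + 1) a_n = 0.
Thus a_{n+2} = (5n - 1) / ((n+1)(n+2)) * a_n.

Check with a_0 = 1, a_1 = -2 (apply the recurrence for n = 0, 1, 2, 3): a_0 = 1, a_1 = -2, a_2 = -1/2, a_3 = -4/3, a_4 = -3/8, a_5 = -14/15.

a_(n+2) = (5n - 1) / ((n+1)(n+2)) * a_n; check: a_0 = 1, a_1 = -2, a_2 = -1/2, a_3 = -4/3, a_4 = -3/8, a_5 = -14/15


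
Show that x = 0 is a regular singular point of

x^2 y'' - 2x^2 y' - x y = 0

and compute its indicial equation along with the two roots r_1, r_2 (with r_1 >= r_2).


Divide by x^2 to reach normal form y'' + P_1(x) y' + P_2(x) y = 0 with P_1(x) = -2 and P_2(x) = -1/x.
x = 0 is a singular point because the y-coefficient -1/x has a pole at x = 0.
It is a regular singular point because x P_1(x) = p(x) = -2x and x^2 P_2(x) = q(x) = -x are polynomials, hence analytic at x = 0.
p(0) = 0,  q(0) = 0.
Indicial equation: r(r-1) + p(0) r + q(0) = 0, i.e. r^2 + (p(0) - 1) r + q(0) = 0, i.e. r^2 - 1 r = 0.
Discriminant: (-1)^2 - 4(0) = 1, so r = (1 ± 1)/2.
Solving: r_1 = 1, r_2 = 0.

indicial: r^2 - 1 r = 0; roots r_1 = 1, r_2 = 0


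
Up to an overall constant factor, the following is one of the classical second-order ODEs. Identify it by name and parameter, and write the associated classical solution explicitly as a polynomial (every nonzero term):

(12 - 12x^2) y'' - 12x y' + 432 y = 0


All three coefficients share the factor 12; dividing through by 12 gives  (1 - x^2) y'' - x y' + 36 y = 0.
This matches the Chebyshev equation (1 - x^2) y'' - x y' + n^2 y = 0 (note the -x y' term, not -2x y') with n^2 = 36, so n = 6; the polynomial solution is T_6(x).
With y = sum_k a_k x^k, matching x^k gives (k+2)(k+1) a_{k+2} = (k^2 - n^2) a_k = (k - 6)(k + 6) a_k. The right side vanishes at k = 6, so the series with the parity of 6 terminates at degree 6.
Standard normalization: leading coefficient of T_n is 2^(n-1), so a_6 = 2^5 = 32. Work downward with a_k = (k+1)(k+2) a_{k+2} / ((k - 6)(k + 6)):
  a_4 = (5)(6)(32) / ((4 - 6)(4 + 6)) = 960/(-20) = -48
  a_2 = (3)(4)(-48) / ((2 - 6)(2 + 6)) = -576/(-32) = 18
  a_0 = (1)(2)(18) / ((0 - 6)(0 + 6)) = 36/(-36) = -1
Hence T_6(x) = 32 x^6 - 48 x^4 + 18 x^2 - 1.

T_6(x); series = 32 x^6 - 48 x^4 + 18 x^2 - 1


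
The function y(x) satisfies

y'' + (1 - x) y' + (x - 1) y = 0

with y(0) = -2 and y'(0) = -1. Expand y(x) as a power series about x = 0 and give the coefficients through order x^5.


Ansatz: y(x) = sum_{n>=0} a_n x^n, so y'(x) = sum_{n>=1} n a_n x^(n-1) and y''(x) = sum_{n>=2} n(n-1) a_n x^(n-2).
Substitute into P(x) y'' + Q(x) y' + R(x) y = 0 with P(x) = 1, Q(x) = 1 - x, R(x) = x - 1, and match powers of x.
Initial conditions: a_0 = -2, a_1 = -1.
Setting the coefficient of each power of x to zero and solving order by order (substituting the coefficients already found):
  x^0: 2 a_2 + a_1 - a_0 = 0  ->  2 a_2 = -a_1 + a_0 = -1  ->  a_2 = -1/2
  x^1: 6 a_3 + 2 a_2 - 2 a_1 + a_0 = 0  ->  6 a_3 = -2 a_2 + 2 a_1 - a_0 = 1  ->  a_3 = 1/6
  x^2: 12 a_4 + 3 a_3 - 3 a_2 + a_1 = 0  ->  12 a_4 = -3 a_3 + 3 a_2 - a_1 = -1  ->  a_4 = -1/12
  x^3: 20 a_5 + 4 a_4 - 4 a_3 + a_2 = 0  ->  20 a_5 = -4 a_4 + 4 a_3 - a_2 = 3/2  ->  a_5 = 3/40
Truncated series: y(x) = -2 - x - (1/2) x^2 + (1/6) x^3 - (1/12) x^4 + (3/40) x^5 + O(x^6).

a_0 = -2; a_1 = -1; a_2 = -1/2; a_3 = 1/6; a_4 = -1/12; a_5 = 3/40


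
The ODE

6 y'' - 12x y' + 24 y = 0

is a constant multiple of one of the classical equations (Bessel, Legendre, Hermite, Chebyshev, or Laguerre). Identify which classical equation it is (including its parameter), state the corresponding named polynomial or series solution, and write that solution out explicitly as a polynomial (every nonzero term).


All three coefficients share the factor 6; dividing through by 6 gives  y'' - 2x y' + 4 y = 0.
This matches the Hermite equation y'' - 2x y' + 2n y = 0 with 2n = 4, so n = 2; the polynomial solution is H_2(x).
With y = sum_k a_k x^k, matching x^k gives (k+2)(k+1) a_{k+2} = 2(k - n) a_k = 2(k - 2) a_k. The right side vanishes at k = 2, so the series with the parity of 2 terminates at degree 2.
Standard normalization: leading coefficient of H_n is 2^n, so a_2 = 2^2 = 4. Work downward with a_k = (k+1)(k+2) a_{k+2} / (2(k - n)):
  a_0 = (1)(2)(4) / (2(0 - 2)) = 8/(-4) = -2
Hence H_2(x) = 4 x^2 - 2.

H_2(x); series = 4 x^2 - 2


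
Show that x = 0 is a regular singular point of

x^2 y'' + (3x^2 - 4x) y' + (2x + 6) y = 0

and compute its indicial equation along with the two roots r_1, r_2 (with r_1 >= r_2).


Divide by x^2 to reach normal form y'' + P_1(x) y' + P_2(x) y = 0 with P_1(x) = 3 - 4/x and P_2(x) = 2/x + 6/x^2.
x = 0 is a singular point because the y'-coefficient 3 - 4/x has a pole at x = 0 and the y-coefficient 2/x + 6/x^2 has a pole at x = 0.
It is a regular singular point because x P_1(x) = p(x) = 3x - 4 and x^2 P_2(x) = q(x) = 2x + 6 are polynomials, hence analytic at x = 0.
p(0) = -4,  q(0) = 6.
Indicial equation: r(r-1) + p(0) r + q(0) = 0, i.e. r^2 + (p(0) - 1) r + q(0) = 0, i.e. r^2 - 5 r + 6 = 0.
Discriminant: (-5)^2 - 4(6) = 1, so r = (5 ± 1)/2.
Solving: r_1 = 3, r_2 = 2.

indicial: r^2 - 5 r + 6 = 0; roots r_1 = 3, r_2 = 2


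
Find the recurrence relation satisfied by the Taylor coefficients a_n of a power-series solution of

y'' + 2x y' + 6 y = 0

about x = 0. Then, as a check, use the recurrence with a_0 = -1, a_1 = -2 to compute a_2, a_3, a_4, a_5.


Substitute y = sum_n a_n x^n.
y''(x) has coefficient (n+2)(n+1) a_{n+2} at x^n;
2 x y'(x) has coefficient 2 n a_n at x^n (shift);
6 y(x) has coefficient 6 a_n at x^n.
Matching x^n: (n+2)(n+1) a_{n+2} + (2n + 6) a_n = 0.
Thus a_{n+2} = (-2n - 6) / ((n+1)(n+2)) * a_n.

Check with a_0 = -1, a_1 = -2 (apply the recurrence for n = 0, 1, 2, 3): a_0 = -1, a_1 = -2, a_2 = 3, a_3 = 8/3, a_4 = -5/2, a_5 = -8/5.

a_(n+2) = (-2n - 6) / ((n+1)(n+2)) * a_n; check: a_0 = -1, a_1 = -2, a_2 = 3, a_3 = 8/3, a_4 = -5/2, a_5 = -8/5


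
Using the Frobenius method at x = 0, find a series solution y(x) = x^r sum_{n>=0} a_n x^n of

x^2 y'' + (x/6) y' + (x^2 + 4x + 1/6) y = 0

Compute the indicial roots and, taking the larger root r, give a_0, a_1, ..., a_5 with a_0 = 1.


Write in Frobenius form y'' + (p(x)/x) y' + (q(x)/x^2) y = 0:
  p(x) = 1/6,  q(x) = x^2 + 4x + 1/6.
Indicial equation: r(r-1) + (1/6) r + (1/6) = 0 -> roots r_1 = 1/2, r_2 = 1/3.
Take r = r_1 = 1/2. Let y(x) = x^r sum_{n>=0} a_n x^n with a_0 = 1.
Substitute y = x^r sum a_n x^n and match x^{r+n}. The recurrence is
  D(n) a_n + 4 a_{n-1} + 1 a_{n-2} = 0,  where D(n) = (r+n)(r+n-1) + (1/6)(r+n) + (1/6).
  a_n = [-4 a_{n-1} - 1 a_{n-2}] / D(n).
Since the indicial polynomial factors as (r - r_1)(r - r_2), D(n) = (r_1 + n - r_1)(r_1 + n - r_2) = n(n + 1/6).
Evaluating step by step (a_0 = 1):
  n = 1: D(1) = 1(1 + 1/6) = 7/6; numerator = -4(1) = -4; a_1 = (-4)/(7/6) = -24/7
  n = 2: D(2) = 2(2 + 1/6) = 13/3; numerator = -4(-24/7) - 1(1) = 89/7; a_2 = (89/7)/(13/3) = 267/91
  n = 3: D(3) = 3(3 + 1/6) = 19/2; numerator = -4(267/91) - 1(-24/7) = -108/13; a_3 = (-108/13)/(19/2) = -216/247
  n = 4: D(4) = 4(4 + 1/6) = 50/3; numerator = -4(-216/247) - 1(267/91) = 75/133; a_4 = (75/133)/(50/3) = 9/266
  n = 5: D(5) = 5(5 + 1/6) = 155/6; numerator = -4(9/266) - 1(-216/247) = 1278/1729; a_5 = (1278/1729)/(155/6) = 7668/267995

r = 1/2; a_0 = 1; a_1 = -24/7; a_2 = 267/91; a_3 = -216/247; a_4 = 9/266; a_5 = 7668/267995


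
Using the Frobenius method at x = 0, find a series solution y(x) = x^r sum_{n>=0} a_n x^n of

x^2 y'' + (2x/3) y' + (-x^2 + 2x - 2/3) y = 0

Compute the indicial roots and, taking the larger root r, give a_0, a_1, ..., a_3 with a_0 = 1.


Write in Frobenius form y'' + (p(x)/x) y' + (q(x)/x^2) y = 0:
  p(x) = 2/3,  q(x) = -x^2 + 2x - 2/3.
Indicial equation: r(r-1) + (2/3) r + (-2/3) = 0 -> roots r_1 = 1, r_2 = -2/3.
Take r = r_1 = 1. Let y(x) = x^r sum_{n>=0} a_n x^n with a_0 = 1.
Substitute y = x^r sum a_n x^n and match x^{r+n}. The recurrence is
  D(n) a_n + 2 a_{n-1} - 1 a_{n-2} = 0,  where D(n) = (r+n)(r+n-1) + (2/3)(r+n) + (-2/3).
  a_n = [-2 a_{n-1} + 1 a_{n-2}] / D(n).
Since the indicial polynomial factors as (r - r_1)(r - r_2), D(n) = (r_1 + n - r_1)(r_1 + n - r_2) = n(n + 5/3).
Evaluating step by step (a_0 = 1):
  n = 1: D(1) = 1(1 + 5/3) = 8/3; numerator = -2(1) = -2; a_1 = (-2)/(8/3) = -3/4
  n = 2: D(2) = 2(2 + 5/3) = 22/3; numerator = -2(-3/4) + 1(1) = 5/2; a_2 = (5/2)/(22/3) = 15/44
  n = 3: D(3) = 3(3 + 5/3) = 14; numerator = -2(15/44) + 1(-3/4) = -63/44; a_3 = (-63/44)/(14) = -9/88

r = 1; a_0 = 1; a_1 = -3/4; a_2 = 15/44; a_3 = -9/88


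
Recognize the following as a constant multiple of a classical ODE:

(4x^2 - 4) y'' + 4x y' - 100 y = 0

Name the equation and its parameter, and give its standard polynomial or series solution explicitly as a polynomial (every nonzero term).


All three coefficients share the factor -4; dividing through by -4 gives  (1 - x^2) y'' - x y' + 25 y = 0.
This matches the Chebyshev equation (1 - x^2) y'' - x y' + n^2 y = 0 (note the -x y' term, not -2x y') with n^2 = 25, so n = 5; the polynomial solution is T_5(x).
With y = sum_k a_k x^k, matching x^k gives (k+2)(k+1) a_{k+2} = (k^2 - n^2) a_k = (k - 5)(k + 5) a_k. The right side vanishes at k = 5, so the series with the parity of 5 terminates at degree 5.
Standard normalization: leading coefficient of T_n is 2^(n-1), so a_5 = 2^4 = 16. Work downward with a_k = (k+1)(k+2) a_{k+2} / ((k - 5)(k + 5)):
  a_3 = (4)(5)(16) / ((3 - 5)(3 + 5)) = 320/(-16) = -20
  a_1 = (2)(3)(-20) / ((1 - 5)(1 + 5)) = -120/(-24) = 5
Hence T_5(x) = 16 x^5 - 20 x^3 + 5 x.

T_5(x); series = 16 x^5 - 20 x^3 + 5 x


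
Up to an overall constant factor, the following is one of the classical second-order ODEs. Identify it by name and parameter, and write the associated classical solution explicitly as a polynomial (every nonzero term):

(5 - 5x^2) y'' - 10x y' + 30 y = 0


All three coefficients share the factor 5; dividing through by 5 gives  (1 - x^2) y'' - 2x y' + 6 y = 0.
This matches the Legendre equation (1 - x^2) y'' - 2x y' + n(n+1) y = 0 (note the -2x y' term) with n(n+1) = 6, so n = 2; the polynomial solution is P_2(x).
With y = sum_k a_k x^k, matching x^k gives (k+2)(k+1) a_{k+2} = [k(k+1) - n(n+1)] a_k = (k - 2)(k + 3) a_k. The right side vanishes at k = 2, so the series with the parity of 2 terminates at degree 2.
Standard normalization (P_n(1) = 1): leading coefficient (2n)!/(2^n (n!)^2) = 24/(4*4) = 3/2, so a_2 = 3/2. Work downward with a_k = (k+1)(k+2) a_{k+2} / ((k - 2)(k + 3)):
  a_0 = (1)(2)(3/2) / ((0 - 2)(0 + 3)) = 3/(-6) = -1/2
Hence P_2(x) = 3 x^2/2 - 1/2.

P_2(x); series = 3 x^2/2 - 1/2


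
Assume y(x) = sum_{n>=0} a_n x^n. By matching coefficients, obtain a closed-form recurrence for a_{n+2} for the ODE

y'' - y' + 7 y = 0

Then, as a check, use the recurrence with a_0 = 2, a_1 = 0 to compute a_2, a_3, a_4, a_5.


Substitute y = sum_n a_n x^n.
y''(x) has coefficient (n+2)(n+1) a_{n+2} at x^n;
-y'(x) has coefficient -(n+1) a_{n+1} at x^n;
7 y(x) has coefficient 7 a_n at x^n.
Matching x^n: (n+2)(n+1) a_{n+2} - (n+1) a_{n+1} + 7 a_n = 0.
Thus a_{n+2} = [(n+1) a_{n+1} - 7 a_n] / ((n+1)(n+2)).

Check with a_0 = 2, a_1 = 0 (apply the recurrence for n = 0, 1, 2, 3): a_0 = 2, a_1 = 0, a_2 = -7, a_3 = -7/3, a_4 = 7/2, a_5 = 91/60.

a_(n+2) = [(n+1) a_(n+1) - 7 a_n] / ((n+1)(n+2)); check: a_0 = 2, a_1 = 0, a_2 = -7, a_3 = -7/3, a_4 = 7/2, a_5 = 91/60


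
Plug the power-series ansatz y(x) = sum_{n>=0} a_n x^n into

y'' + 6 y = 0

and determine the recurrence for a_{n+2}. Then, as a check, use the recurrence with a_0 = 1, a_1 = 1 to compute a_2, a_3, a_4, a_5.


Substitute y = sum_n a_n x^n into y'' + (const) y = 0.
y''(x) = sum_{n>=0} (n+2)(n+1) a_{n+2} x^n.
The ODE becomes sum_n [(n+2)(n+1) a_{n+2} + 6 a_n] x^n = 0.
Setting each coefficient to zero gives the recurrence:
  (n+2)(n+1) a_{n+2} + 6 a_n = 0,
  a_{n+2} = -6 / ((n+1)(n+2)) a_n.

Check with a_0 = 1, a_1 = 1 (apply the recurrence for n = 0, 1, 2, 3): a_0 = 1, a_1 = 1, a_2 = -3, a_3 = -1, a_4 = 3/2, a_5 = 3/10.

a_{n+2} = -6/((n+1)(n+2)) * a_n; check: a_0 = 1, a_1 = 1, a_2 = -3, a_3 = -1, a_4 = 3/2, a_5 = 3/10


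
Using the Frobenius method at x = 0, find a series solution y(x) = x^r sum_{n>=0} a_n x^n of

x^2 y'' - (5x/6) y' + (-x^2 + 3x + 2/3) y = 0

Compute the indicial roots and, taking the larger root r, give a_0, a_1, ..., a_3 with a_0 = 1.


Write in Frobenius form y'' + (p(x)/x) y' + (q(x)/x^2) y = 0:
  p(x) = -5/6,  q(x) = -x^2 + 3x + 2/3.
Indicial equation: r(r-1) + (-5/6) r + (2/3) = 0 -> roots r_1 = 4/3, r_2 = 1/2.
Take r = r_1 = 4/3. Let y(x) = x^r sum_{n>=0} a_n x^n with a_0 = 1.
Substitute y = x^r sum a_n x^n and match x^{r+n}. The recurrence is
  D(n) a_n + 3 a_{n-1} - 1 a_{n-2} = 0,  where D(n) = (r+n)(r+n-1) + (-5/6)(r+n) + (2/3).
  a_n = [-3 a_{n-1} + 1 a_{n-2}] / D(n).
Since the indicial polynomial factors as (r - r_1)(r - r_2), D(n) = (r_1 + n - r_1)(r_1 + n - r_2) = n(n + 5/6).
Evaluating step by step (a_0 = 1):
  n = 1: D(1) = 1(1 + 5/6) = 11/6; numerator = -3(1) = -3; a_1 = (-3)/(11/6) = -18/11
  n = 2: D(2) = 2(2 + 5/6) = 17/3; numerator = -3(-18/11) + 1(1) = 65/11; a_2 = (65/11)/(17/3) = 195/187
  n = 3: D(3) = 3(3 + 5/6) = 23/2; numerator = -3(195/187) + 1(-18/11) = -81/17; a_3 = (-81/17)/(23/2) = -162/391

r = 4/3; a_0 = 1; a_1 = -18/11; a_2 = 195/187; a_3 = -162/391


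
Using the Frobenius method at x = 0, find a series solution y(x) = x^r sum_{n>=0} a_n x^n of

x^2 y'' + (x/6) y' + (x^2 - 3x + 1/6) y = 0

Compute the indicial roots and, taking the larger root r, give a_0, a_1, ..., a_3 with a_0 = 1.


Write in Frobenius form y'' + (p(x)/x) y' + (q(x)/x^2) y = 0:
  p(x) = 1/6,  q(x) = x^2 - 3x + 1/6.
Indicial equation: r(r-1) + (1/6) r + (1/6) = 0 -> roots r_1 = 1/2, r_2 = 1/3.
Take r = r_1 = 1/2. Let y(x) = x^r sum_{n>=0} a_n x^n with a_0 = 1.
Substitute y = x^r sum a_n x^n and match x^{r+n}. The recurrence is
  D(n) a_n - 3 a_{n-1} + 1 a_{n-2} = 0,  where D(n) = (r+n)(r+n-1) + (1/6)(r+n) + (1/6).
  a_n = [3 a_{n-1} - 1 a_{n-2}] / D(n).
Since the indicial polynomial factors as (r - r_1)(r - r_2), D(n) = (r_1 + n - r_1)(r_1 + n - r_2) = n(n + 1/6).
Evaluating step by step (a_0 = 1):
  n = 1: D(1) = 1(1 + 1/6) = 7/6; numerator = 3(1) = 3; a_1 = (3)/(7/6) = 18/7
  n = 2: D(2) = 2(2 + 1/6) = 13/3; numerator = 3(18/7) - 1(1) = 47/7; a_2 = (47/7)/(13/3) = 141/91
  n = 3: D(3) = 3(3 + 1/6) = 19/2; numerator = 3(141/91) - 1(18/7) = 27/13; a_3 = (27/13)/(19/2) = 54/247

r = 1/2; a_0 = 1; a_1 = 18/7; a_2 = 141/91; a_3 = 54/247


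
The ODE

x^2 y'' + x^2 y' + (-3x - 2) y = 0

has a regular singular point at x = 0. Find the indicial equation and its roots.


Divide by x^2 to reach normal form y'' + P_1(x) y' + P_2(x) y = 0 with P_1(x) = 1 and P_2(x) = -3/x - 2/x^2.
x = 0 is a singular point because the y-coefficient -3/x - 2/x^2 has a pole at x = 0.
It is a regular singular point because x P_1(x) = p(x) = x and x^2 P_2(x) = q(x) = -3x - 2 are polynomials, hence analytic at x = 0.
p(0) = 0,  q(0) = -2.
Indicial equation: r(r-1) + p(0) r + q(0) = 0, i.e. r^2 + (p(0) - 1) r + q(0) = 0, i.e. r^2 - 1 r - 2 = 0.
Discriminant: (-1)^2 - 4(-2) = 9, so r = (1 ± 3)/2.
Solving: r_1 = 2, r_2 = -1.

indicial: r^2 - 1 r - 2 = 0; roots r_1 = 2, r_2 = -1


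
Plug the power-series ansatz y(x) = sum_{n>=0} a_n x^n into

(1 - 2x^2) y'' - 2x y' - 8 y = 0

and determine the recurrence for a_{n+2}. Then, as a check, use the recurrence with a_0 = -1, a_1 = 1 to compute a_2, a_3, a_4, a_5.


Substitute y = sum_n a_n x^n.
(1 - 2 x^2) y'' contributes (n+2)(n+1) a_{n+2} - 2 n(n-1) a_n at x^n.
-2 x y'(x) contributes -2 n a_n at x^n.
-8 y(x) contributes -8 a_n at x^n.
Matching x^n: (n+2)(n+1) a_{n+2} + (-2 n(n-1) - 2 n - 8) a_n = 0.
Thus a_{n+2} = (2 n(n-1) + 2 n + 8) / ((n+1)(n+2)) * a_n.

Check with a_0 = -1, a_1 = 1 (apply the recurrence for n = 0, 1, 2, 3): a_0 = -1, a_1 = 1, a_2 = -4, a_3 = 5/3, a_4 = -16/3, a_5 = 13/6.

a_(n+2) = (2 n(n-1) + 2 n + 8) / ((n+1)(n+2)) * a_n; check: a_0 = -1, a_1 = 1, a_2 = -4, a_3 = 5/3, a_4 = -16/3, a_5 = 13/6


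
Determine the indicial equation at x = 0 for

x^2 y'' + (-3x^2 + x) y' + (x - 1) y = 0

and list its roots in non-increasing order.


Divide by x^2 to reach normal form y'' + P_1(x) y' + P_2(x) y = 0 with P_1(x) = -3 + 1/x and P_2(x) = 1/x - 1/x^2.
x = 0 is a singular point because the y'-coefficient -3 + 1/x has a pole at x = 0 and the y-coefficient 1/x - 1/x^2 has a pole at x = 0.
It is a regular singular point because x P_1(x) = p(x) = 1 - 3x and x^2 P_2(x) = q(x) = x - 1 are polynomials, hence analytic at x = 0.
p(0) = 1,  q(0) = -1.
Indicial equation: r(r-1) + p(0) r + q(0) = 0, i.e. r^2 + (p(0) - 1) r + q(0) = 0, i.e. r^2 - 1 = 0.
Discriminant: (0)^2 - 4(-1) = 4, so r = (0 ± 2)/2.
Solving: r_1 = 1, r_2 = -1.

indicial: r^2 - 1 = 0; roots r_1 = 1, r_2 = -1


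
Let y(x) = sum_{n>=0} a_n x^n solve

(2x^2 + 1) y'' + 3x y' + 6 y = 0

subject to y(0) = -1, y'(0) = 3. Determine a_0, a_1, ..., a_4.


Ansatz: y(x) = sum_{n>=0} a_n x^n, so y'(x) = sum_{n>=1} n a_n x^(n-1) and y''(x) = sum_{n>=2} n(n-1) a_n x^(n-2).
Substitute into P(x) y'' + Q(x) y' + R(x) y = 0 with P(x) = 2x^2 + 1, Q(x) = 3x, R(x) = 6, and match powers of x.
Initial conditions: a_0 = -1, a_1 = 3.
Setting the coefficient of each power of x to zero and solving order by order (substituting the coefficients already found):
  x^0: 2 a_2 + 6 a_0 = 0  ->  2 a_2 = -6 a_0 = 6  ->  a_2 = 3
  x^1: 6 a_3 + 9 a_1 = 0  ->  6 a_3 = -9 a_1 = -27  ->  a_3 = -9/2
  x^2: 12 a_4 + 16 a_2 = 0  ->  12 a_4 = -16 a_2 = -48  ->  a_4 = -4
Truncated series: y(x) = -1 + 3 x + 3 x^2 - (9/2) x^3 - 4 x^4 + O(x^5).

a_0 = -1; a_1 = 3; a_2 = 3; a_3 = -9/2; a_4 = -4


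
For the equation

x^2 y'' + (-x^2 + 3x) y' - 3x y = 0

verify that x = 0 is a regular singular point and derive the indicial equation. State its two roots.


Divide by x^2 to reach normal form y'' + P_1(x) y' + P_2(x) y = 0 with P_1(x) = -1 + 3/x and P_2(x) = -3/x.
x = 0 is a singular point because the y'-coefficient -1 + 3/x has a pole at x = 0 and the y-coefficient -3/x has a pole at x = 0.
It is a regular singular point because x P_1(x) = p(x) = 3 - x and x^2 P_2(x) = q(x) = -3x are polynomials, hence analytic at x = 0.
p(0) = 3,  q(0) = 0.
Indicial equation: r(r-1) + p(0) r + q(0) = 0, i.e. r^2 + (p(0) - 1) r + q(0) = 0, i.e. r^2 + 2 r = 0.
Discriminant: (2)^2 - 4(0) = 4, so r = (-2 ± 2)/2.
Solving: r_1 = 0, r_2 = -2.

indicial: r^2 + 2 r = 0; roots r_1 = 0, r_2 = -2


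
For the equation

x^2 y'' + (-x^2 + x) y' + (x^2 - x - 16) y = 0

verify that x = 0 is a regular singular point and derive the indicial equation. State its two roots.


Divide by x^2 to reach normal form y'' + P_1(x) y' + P_2(x) y = 0 with P_1(x) = -1 + 1/x and P_2(x) = 1 - 1/x - 16/x^2.
x = 0 is a singular point because the y'-coefficient -1 + 1/x has a pole at x = 0 and the y-coefficient 1 - 1/x - 16/x^2 has a pole at x = 0.
It is a regular singular point because x P_1(x) = p(x) = 1 - x and x^2 P_2(x) = q(x) = x^2 - x - 16 are polynomials, hence analytic at x = 0.
p(0) = 1,  q(0) = -16.
Indicial equation: r(r-1) + p(0) r + q(0) = 0, i.e. r^2 + (p(0) - 1) r + q(0) = 0, i.e. r^2 - 16 = 0.
Discriminant: (0)^2 - 4(-16) = 64, so r = (0 ± 8)/2.
Solving: r_1 = 4, r_2 = -4.

indicial: r^2 - 16 = 0; roots r_1 = 4, r_2 = -4


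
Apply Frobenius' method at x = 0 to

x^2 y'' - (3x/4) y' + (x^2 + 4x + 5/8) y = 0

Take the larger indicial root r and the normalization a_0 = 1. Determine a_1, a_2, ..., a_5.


Write in Frobenius form y'' + (p(x)/x) y' + (q(x)/x^2) y = 0:
  p(x) = -3/4,  q(x) = x^2 + 4x + 5/8.
Indicial equation: r(r-1) + (-3/4) r + (5/8) = 0 -> roots r_1 = 5/4, r_2 = 1/2.
Take r = r_1 = 5/4. Let y(x) = x^r sum_{n>=0} a_n x^n with a_0 = 1.
Substitute y = x^r sum a_n x^n and match x^{r+n}. The recurrence is
  D(n) a_n + 4 a_{n-1} + 1 a_{n-2} = 0,  where D(n) = (r+n)(r+n-1) + (-3/4)(r+n) + (5/8).
  a_n = [-4 a_{n-1} - 1 a_{n-2}] / D(n).
Since the indicial polynomial factors as (r - r_1)(r - r_2), D(n) = (r_1 + n - r_1)(r_1 + n - r_2) = n(n + 3/4).
Evaluating step by step (a_0 = 1):
  n = 1: D(1) = 1(1 + 3/4) = 7/4; numerator = -4(1) = -4; a_1 = (-4)/(7/4) = -16/7
  n = 2: D(2) = 2(2 + 3/4) = 11/2; numerator = -4(-16/7) - 1(1) = 57/7; a_2 = (57/7)/(11/2) = 114/77
  n = 3: D(3) = 3(3 + 3/4) = 45/4; numerator = -4(114/77) - 1(-16/7) = -40/11; a_3 = (-40/11)/(45/4) = -32/99
  n = 4: D(4) = 4(4 + 3/4) = 19; numerator = -4(-32/99) - 1(114/77) = -130/693; a_4 = (-130/693)/(19) = -130/13167
  n = 5: D(5) = 5(5 + 3/4) = 115/4; numerator = -4(-130/13167) - 1(-32/99) = 1592/4389; a_5 = (1592/4389)/(115/4) = 6368/504735

r = 5/4; a_0 = 1; a_1 = -16/7; a_2 = 114/77; a_3 = -32/99; a_4 = -130/13167; a_5 = 6368/504735


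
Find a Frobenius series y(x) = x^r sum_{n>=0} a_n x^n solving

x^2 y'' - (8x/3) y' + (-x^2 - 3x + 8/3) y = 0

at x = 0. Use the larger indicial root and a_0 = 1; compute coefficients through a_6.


Write in Frobenius form y'' + (p(x)/x) y' + (q(x)/x^2) y = 0:
  p(x) = -8/3,  q(x) = -x^2 - 3x + 8/3.
Indicial equation: r(r-1) + (-8/3) r + (8/3) = 0 -> roots r_1 = 8/3, r_2 = 1.
Take r = r_1 = 8/3. Let y(x) = x^r sum_{n>=0} a_n x^n with a_0 = 1.
Substitute y = x^r sum a_n x^n and match x^{r+n}. The recurrence is
  D(n) a_n - 3 a_{n-1} - 1 a_{n-2} = 0,  where D(n) = (r+n)(r+n-1) + (-8/3)(r+n) + (8/3).
  a_n = [3 a_{n-1} + 1 a_{n-2}] / D(n).
Since the indicial polynomial factors as (r - r_1)(r - r_2), D(n) = (r_1 + n - r_1)(r_1 + n - r_2) = n(n + 5/3).
Evaluating step by step (a_0 = 1):
  n = 1: D(1) = 1(1 + 5/3) = 8/3; numerator = 3(1) = 3; a_1 = (3)/(8/3) = 9/8
  n = 2: D(2) = 2(2 + 5/3) = 22/3; numerator = 3(9/8) + 1(1) = 35/8; a_2 = (35/8)/(22/3) = 105/176
  n = 3: D(3) = 3(3 + 5/3) = 14; numerator = 3(105/176) + 1(9/8) = 513/176; a_3 = (513/176)/(14) = 513/2464
  n = 4: D(4) = 4(4 + 5/3) = 68/3; numerator = 3(513/2464) + 1(105/176) = 3009/2464; a_4 = (3009/2464)/(68/3) = 531/9856
  n = 5: D(5) = 5(5 + 5/3) = 100/3; numerator = 3(531/9856) + 1(513/2464) = 3645/9856; a_5 = (3645/9856)/(100/3) = 2187/197120
  n = 6: D(6) = 6(6 + 5/3) = 46; numerator = 3(2187/197120) + 1(531/9856) = 17181/197120; a_6 = (17181/197120)/(46) = 747/394240

r = 8/3; a_0 = 1; a_1 = 9/8; a_2 = 105/176; a_3 = 513/2464; a_4 = 531/9856; a_5 = 2187/197120; a_6 = 747/394240


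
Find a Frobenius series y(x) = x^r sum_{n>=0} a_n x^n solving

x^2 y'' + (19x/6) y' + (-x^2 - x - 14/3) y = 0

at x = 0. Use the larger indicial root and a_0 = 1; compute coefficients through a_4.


Write in Frobenius form y'' + (p(x)/x) y' + (q(x)/x^2) y = 0:
  p(x) = 19/6,  q(x) = -x^2 - x - 14/3.
Indicial equation: r(r-1) + (19/6) r + (-14/3) = 0 -> roots r_1 = 4/3, r_2 = -7/2.
Take r = r_1 = 4/3. Let y(x) = x^r sum_{n>=0} a_n x^n with a_0 = 1.
Substitute y = x^r sum a_n x^n and match x^{r+n}. The recurrence is
  D(n) a_n - 1 a_{n-1} - 1 a_{n-2} = 0,  where D(n) = (r+n)(r+n-1) + (19/6)(r+n) + (-14/3).
  a_n = [1 a_{n-1} + 1 a_{n-2}] / D(n).
Since the indicial polynomial factors as (r - r_1)(r - r_2), D(n) = (r_1 + n - r_1)(r_1 + n - r_2) = n(n + 29/6).
Evaluating step by step (a_0 = 1):
  n = 1: D(1) = 1(1 + 29/6) = 35/6; numerator = 1(1) = 1; a_1 = (1)/(35/6) = 6/35
  n = 2: D(2) = 2(2 + 29/6) = 41/3; numerator = 1(6/35) + 1(1) = 41/35; a_2 = (41/35)/(41/3) = 3/35
  n = 3: D(3) = 3(3 + 29/6) = 47/2; numerator = 1(3/35) + 1(6/35) = 9/35; a_3 = (9/35)/(47/2) = 18/1645
  n = 4: D(4) = 4(4 + 29/6) = 106/3; numerator = 1(18/1645) + 1(3/35) = 159/1645; a_4 = (159/1645)/(106/3) = 9/3290

r = 4/3; a_0 = 1; a_1 = 6/35; a_2 = 3/35; a_3 = 18/1645; a_4 = 9/3290


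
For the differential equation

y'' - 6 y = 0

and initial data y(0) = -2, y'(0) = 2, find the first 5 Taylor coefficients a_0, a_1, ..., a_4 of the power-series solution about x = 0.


Ansatz: y(x) = sum_{n>=0} a_n x^n, so y'(x) = sum_{n>=1} n a_n x^(n-1) and y''(x) = sum_{n>=2} n(n-1) a_n x^(n-2).
Substitute into P(x) y'' + Q(x) y' + R(x) y = 0 with P(x) = 1, Q(x) = 0, R(x) = -6, and match powers of x.
Initial conditions: a_0 = -2, a_1 = 2.
Setting the coefficient of each power of x to zero and solving order by order (substituting the coefficients already found):
  x^0: 2 a_2 - 6 a_0 = 0  ->  2 a_2 = 6 a_0 = -12  ->  a_2 = -6
  x^1: 6 a_3 - 6 a_1 = 0  ->  6 a_3 = 6 a_1 = 12  ->  a_3 = 2
  x^2: 12 a_4 - 6 a_2 = 0  ->  12 a_4 = 6 a_2 = -36  ->  a_4 = -3
Truncated series: y(x) = -2 + 2 x - 6 x^2 + 2 x^3 - 3 x^4 + O(x^5).

a_0 = -2; a_1 = 2; a_2 = -6; a_3 = 2; a_4 = -3


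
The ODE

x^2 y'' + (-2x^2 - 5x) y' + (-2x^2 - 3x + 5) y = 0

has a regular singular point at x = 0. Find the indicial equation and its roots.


Divide by x^2 to reach normal form y'' + P_1(x) y' + P_2(x) y = 0 with P_1(x) = -2 - 5/x and P_2(x) = -2 - 3/x + 5/x^2.
x = 0 is a singular point because the y'-coefficient -2 - 5/x has a pole at x = 0 and the y-coefficient -2 - 3/x + 5/x^2 has a pole at x = 0.
It is a regular singular point because x P_1(x) = p(x) = -2x - 5 and x^2 P_2(x) = q(x) = -2x^2 - 3x + 5 are polynomials, hence analytic at x = 0.
p(0) = -5,  q(0) = 5.
Indicial equation: r(r-1) + p(0) r + q(0) = 0, i.e. r^2 + (p(0) - 1) r + q(0) = 0, i.e. r^2 - 6 r + 5 = 0.
Discriminant: (-6)^2 - 4(5) = 16, so r = (6 ± 4)/2.
Solving: r_1 = 5, r_2 = 1.

indicial: r^2 - 6 r + 5 = 0; roots r_1 = 5, r_2 = 1


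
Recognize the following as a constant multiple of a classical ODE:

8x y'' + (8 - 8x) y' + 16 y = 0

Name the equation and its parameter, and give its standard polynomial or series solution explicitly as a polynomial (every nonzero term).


All three coefficients share the factor 8; dividing through by 8 gives  x y'' + (1 - x) y' + 2 y = 0.
This matches the Laguerre equation x y'' + (1 - x) y' + n y = 0 with n = 2; the polynomial solution is L_2(x).
With y = sum_k a_k x^k, matching x^k gives (k+1)k a_{k+1} + (k+1) a_{k+1} - k a_k + n a_k = 0, i.e. (k+1)^2 a_{k+1} = (k - n) a_k = (k - 2) a_k. The right side vanishes at k = 2, so the series terminates at degree 2.
Standard normalization L_n(0) = 1 gives a_0 = 1. Work upward with a_{k+1} = (k - 2) a_k / (k+1)^2:
  a_1 = (0 - 2)(1) / 1^2 = -2/1 = -2
  a_2 = (1 - 2)(-2) / 2^2 = 2/4 = 1/2
Hence L_2(x) = x^2/2 - 2 x + 1.

L_2(x); series = x^2/2 - 2 x + 1


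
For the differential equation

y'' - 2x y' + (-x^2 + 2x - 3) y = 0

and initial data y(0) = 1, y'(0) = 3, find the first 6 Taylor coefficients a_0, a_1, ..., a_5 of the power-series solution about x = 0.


Ansatz: y(x) = sum_{n>=0} a_n x^n, so y'(x) = sum_{n>=1} n a_n x^(n-1) and y''(x) = sum_{n>=2} n(n-1) a_n x^(n-2).
Substitute into P(x) y'' + Q(x) y' + R(x) y = 0 with P(x) = 1, Q(x) = -2x, R(x) = -x^2 + 2x - 3, and match powers of x.
Initial conditions: a_0 = 1, a_1 = 3.
Setting the coefficient of each power of x to zero and solving order by order (substituting the coefficients already found):
  x^0: 2 a_2 - 3 a_0 = 0  ->  2 a_2 = 3 a_0 = 3  ->  a_2 = 3/2
  x^1: 6 a_3 - 5 a_1 + 2 a_0 = 0  ->  6 a_3 = 5 a_1 - 2 a_0 = 13  ->  a_3 = 13/6
  x^2: 12 a_4 - 7 a_2 + 2 a_1 - a_0 = 0  ->  12 a_4 = 7 a_2 - 2 a_1 + a_0 = 11/2  ->  a_4 = 11/24
  x^3: 20 a_5 - 9 a_3 + 2 a_2 - a_1 = 0  ->  20 a_5 = 9 a_3 - 2 a_2 + a_1 = 39/2  ->  a_5 = 39/40
Truncated series: y(x) = 1 + 3 x + (3/2) x^2 + (13/6) x^3 + (11/24) x^4 + (39/40) x^5 + O(x^6).

a_0 = 1; a_1 = 3; a_2 = 3/2; a_3 = 13/6; a_4 = 11/24; a_5 = 39/40


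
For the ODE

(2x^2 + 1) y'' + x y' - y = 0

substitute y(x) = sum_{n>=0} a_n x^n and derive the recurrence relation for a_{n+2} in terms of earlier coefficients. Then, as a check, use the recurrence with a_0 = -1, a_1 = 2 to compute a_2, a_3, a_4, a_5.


Substitute y = sum_n a_n x^n.
(1 + 2 x^2) y'' contributes (n+2)(n+1) a_{n+2} + 2 n(n-1) a_n at x^n.
x y'(x) contributes n a_n at x^n.
-y(x) contributes -1 a_n at x^n.
Matching x^n: (n+2)(n+1) a_{n+2} + (2 n(n-1) + n - 1) a_n = 0.
Thus a_{n+2} = (-2 n(n-1) - n + 1) / ((n+1)(n+2)) * a_n.

Check with a_0 = -1, a_1 = 2 (apply the recurrence for n = 0, 1, 2, 3): a_0 = -1, a_1 = 2, a_2 = -1/2, a_3 = 0, a_4 = 5/24, a_5 = 0.

a_(n+2) = (-2 n(n-1) - n + 1) / ((n+1)(n+2)) * a_n; check: a_0 = -1, a_1 = 2, a_2 = -1/2, a_3 = 0, a_4 = 5/24, a_5 = 0
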